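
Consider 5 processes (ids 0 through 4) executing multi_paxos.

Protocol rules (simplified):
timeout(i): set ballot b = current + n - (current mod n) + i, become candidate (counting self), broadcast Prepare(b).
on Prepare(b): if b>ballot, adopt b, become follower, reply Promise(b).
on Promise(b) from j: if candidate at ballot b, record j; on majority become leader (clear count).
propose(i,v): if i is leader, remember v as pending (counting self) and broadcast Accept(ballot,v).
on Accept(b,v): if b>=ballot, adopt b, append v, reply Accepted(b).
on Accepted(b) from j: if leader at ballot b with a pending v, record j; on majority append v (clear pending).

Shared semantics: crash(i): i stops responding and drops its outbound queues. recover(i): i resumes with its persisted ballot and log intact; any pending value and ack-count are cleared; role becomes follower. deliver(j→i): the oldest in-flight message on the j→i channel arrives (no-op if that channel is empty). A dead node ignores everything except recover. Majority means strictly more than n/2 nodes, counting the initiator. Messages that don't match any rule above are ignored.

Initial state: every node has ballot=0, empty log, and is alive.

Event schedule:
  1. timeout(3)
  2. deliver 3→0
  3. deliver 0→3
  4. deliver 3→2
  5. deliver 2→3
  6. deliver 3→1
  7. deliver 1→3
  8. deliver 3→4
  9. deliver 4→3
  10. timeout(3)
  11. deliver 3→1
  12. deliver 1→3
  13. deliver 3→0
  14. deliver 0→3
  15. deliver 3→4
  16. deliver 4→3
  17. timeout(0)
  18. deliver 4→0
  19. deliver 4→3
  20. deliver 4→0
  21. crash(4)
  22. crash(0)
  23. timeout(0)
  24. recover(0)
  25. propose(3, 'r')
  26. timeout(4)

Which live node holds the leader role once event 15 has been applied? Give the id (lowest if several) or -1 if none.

1. timeout(3):  <3:cand b8 ->
2. deliver 3→0:  <0:foll b8 ->
3. deliver 0→3:  nop
4. deliver 3→2:  <2:foll b8 ->
5. deliver 2→3:  <3:lead b8 ->
6. deliver 3→1:  <1:foll b8 ->
7. deliver 1→3:  nop
8. deliver 3→4:  <4:foll b8 ->
9. deliver 4→3:  nop
10. timeout(3):  <3:cand b13 ->
11. deliver 3→1:  <1:foll b13 ->
12. deliver 1→3:  nop
13. deliver 3→0:  <0:foll b13 ->
14. deliver 0→3:  <3:lead b13 ->
15. deliver 3→4:  <4:foll b13 ->

3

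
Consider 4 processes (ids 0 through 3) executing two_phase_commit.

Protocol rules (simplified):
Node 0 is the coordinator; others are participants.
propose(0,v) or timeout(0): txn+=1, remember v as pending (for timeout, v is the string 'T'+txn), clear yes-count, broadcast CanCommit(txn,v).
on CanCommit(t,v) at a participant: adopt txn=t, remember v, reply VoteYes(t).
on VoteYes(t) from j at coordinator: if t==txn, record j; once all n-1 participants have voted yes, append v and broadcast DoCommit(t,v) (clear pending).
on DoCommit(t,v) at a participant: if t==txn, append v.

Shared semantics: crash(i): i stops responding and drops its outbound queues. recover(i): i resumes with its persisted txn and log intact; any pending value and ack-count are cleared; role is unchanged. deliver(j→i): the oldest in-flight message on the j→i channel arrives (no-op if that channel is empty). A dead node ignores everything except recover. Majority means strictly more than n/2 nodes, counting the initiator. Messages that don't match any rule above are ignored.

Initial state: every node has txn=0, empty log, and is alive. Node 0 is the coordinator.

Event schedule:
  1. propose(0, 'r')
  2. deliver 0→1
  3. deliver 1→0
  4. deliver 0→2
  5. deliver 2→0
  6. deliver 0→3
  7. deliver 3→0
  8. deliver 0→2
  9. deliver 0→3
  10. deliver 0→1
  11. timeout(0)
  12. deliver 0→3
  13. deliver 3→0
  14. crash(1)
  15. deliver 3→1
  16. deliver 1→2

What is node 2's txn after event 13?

after 1 — propose(0,'r'): n0:coor/t1/[-]
after 2 — deliver 0→1: n1:part/t1/[-]
after 3 — deliver 1→0: ·
after 4 — deliver 0→2: n2:part/t1/[-]
after 5 — deliver 2→0: ·
after 6 — deliver 0→3: n3:part/t1/[-]
after 7 — deliver 3→0: n0:coor/t1/[r]
after 8 — deliver 0→2: n2:part/t1/[r]
after 9 — deliver 0→3: n3:part/t1/[r]
after 10 — deliver 0→1: n1:part/t1/[r]
after 11 — timeout(0): n0:coor/t2/[r]
after 12 — deliver 0→3: n3:part/t2/[r]
after 13 — deliver 3→0: ·

1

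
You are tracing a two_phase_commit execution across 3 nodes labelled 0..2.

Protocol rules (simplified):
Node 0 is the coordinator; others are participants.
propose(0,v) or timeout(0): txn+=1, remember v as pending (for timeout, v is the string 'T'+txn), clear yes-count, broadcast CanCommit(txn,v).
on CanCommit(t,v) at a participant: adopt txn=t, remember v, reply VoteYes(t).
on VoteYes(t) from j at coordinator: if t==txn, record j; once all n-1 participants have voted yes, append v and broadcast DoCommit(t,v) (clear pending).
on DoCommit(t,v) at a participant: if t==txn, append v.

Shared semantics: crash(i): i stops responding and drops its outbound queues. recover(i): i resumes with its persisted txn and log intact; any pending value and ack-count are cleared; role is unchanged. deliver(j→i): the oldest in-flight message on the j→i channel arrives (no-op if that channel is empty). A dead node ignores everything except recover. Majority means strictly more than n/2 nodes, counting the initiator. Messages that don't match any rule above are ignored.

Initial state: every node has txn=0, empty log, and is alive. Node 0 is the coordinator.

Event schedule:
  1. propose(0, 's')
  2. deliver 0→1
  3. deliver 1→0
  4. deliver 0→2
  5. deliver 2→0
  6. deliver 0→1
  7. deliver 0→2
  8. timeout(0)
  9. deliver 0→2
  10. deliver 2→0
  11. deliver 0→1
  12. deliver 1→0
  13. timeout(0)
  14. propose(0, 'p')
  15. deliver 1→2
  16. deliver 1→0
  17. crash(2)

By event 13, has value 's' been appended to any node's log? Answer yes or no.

after 1 — propose(0,'s'): n0:coor/t1/[-]
after 2 — deliver 0→1: n1:part/t1/[-]
after 3 — deliver 1→0: ·
after 4 — deliver 0→2: n2:part/t1/[-]
after 5 — deliver 2→0: n0:coor/t1/[s]
after 6 — deliver 0→1: n1:part/t1/[s]
after 7 — deliver 0→2: n2:part/t1/[s]
after 8 — timeout(0): n0:coor/t2/[s]
after 9 — deliver 0→2: n2:part/t2/[s]
after 10 — deliver 2→0: ·
after 11 — deliver 0→1: n1:part/t2/[s]
after 12 — deliver 1→0: n0:coor/t2/[s,T2]
after 13 — timeout(0): n0:coor/t3/[s,T2]

yes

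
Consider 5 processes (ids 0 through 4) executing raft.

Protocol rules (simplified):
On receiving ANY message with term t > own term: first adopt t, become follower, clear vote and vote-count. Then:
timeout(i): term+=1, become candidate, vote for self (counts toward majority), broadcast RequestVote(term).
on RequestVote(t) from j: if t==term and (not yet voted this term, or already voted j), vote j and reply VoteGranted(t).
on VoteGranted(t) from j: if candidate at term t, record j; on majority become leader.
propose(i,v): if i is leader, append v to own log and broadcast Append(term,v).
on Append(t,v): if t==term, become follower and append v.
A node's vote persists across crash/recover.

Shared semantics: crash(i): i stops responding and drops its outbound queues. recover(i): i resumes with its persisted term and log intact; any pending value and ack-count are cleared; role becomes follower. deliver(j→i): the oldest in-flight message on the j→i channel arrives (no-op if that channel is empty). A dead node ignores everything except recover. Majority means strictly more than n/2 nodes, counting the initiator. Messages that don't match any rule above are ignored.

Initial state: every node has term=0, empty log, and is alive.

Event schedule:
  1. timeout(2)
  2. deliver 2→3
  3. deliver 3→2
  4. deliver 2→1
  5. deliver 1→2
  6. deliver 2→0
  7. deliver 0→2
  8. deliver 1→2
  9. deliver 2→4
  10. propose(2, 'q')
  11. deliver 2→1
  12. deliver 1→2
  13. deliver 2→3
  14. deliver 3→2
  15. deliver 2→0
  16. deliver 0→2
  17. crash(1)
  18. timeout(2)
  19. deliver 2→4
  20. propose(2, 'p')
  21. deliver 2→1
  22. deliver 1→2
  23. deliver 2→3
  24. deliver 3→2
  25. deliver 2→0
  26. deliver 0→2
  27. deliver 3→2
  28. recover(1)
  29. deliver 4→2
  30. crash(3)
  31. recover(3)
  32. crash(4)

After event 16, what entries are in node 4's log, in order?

empty

[1] timeout(2) → N2(cand t1 [-])
[2] deliver 2→3 → N3(foll t1 [-])
[3] deliver 3→2 → ∅
[4] deliver 2→1 → N1(foll t1 [-])
[5] deliver 1→2 → N2(lead t1 [-])
[6] deliver 2→0 → N0(foll t1 [-])
[7] deliver 0→2 → ∅
[8] deliver 1→2 → ∅
[9] deliver 2→4 → N4(foll t1 [-])
[10] propose(2,'q') → N2(lead t1 [q])
[11] deliver 2→1 → N1(foll t1 [q])
[12] deliver 1→2 → ∅
[13] deliver 2→3 → N3(foll t1 [q])
[14] deliver 3→2 → ∅
[15] deliver 2→0 → N0(foll t1 [q])
[16] deliver 0→2 → ∅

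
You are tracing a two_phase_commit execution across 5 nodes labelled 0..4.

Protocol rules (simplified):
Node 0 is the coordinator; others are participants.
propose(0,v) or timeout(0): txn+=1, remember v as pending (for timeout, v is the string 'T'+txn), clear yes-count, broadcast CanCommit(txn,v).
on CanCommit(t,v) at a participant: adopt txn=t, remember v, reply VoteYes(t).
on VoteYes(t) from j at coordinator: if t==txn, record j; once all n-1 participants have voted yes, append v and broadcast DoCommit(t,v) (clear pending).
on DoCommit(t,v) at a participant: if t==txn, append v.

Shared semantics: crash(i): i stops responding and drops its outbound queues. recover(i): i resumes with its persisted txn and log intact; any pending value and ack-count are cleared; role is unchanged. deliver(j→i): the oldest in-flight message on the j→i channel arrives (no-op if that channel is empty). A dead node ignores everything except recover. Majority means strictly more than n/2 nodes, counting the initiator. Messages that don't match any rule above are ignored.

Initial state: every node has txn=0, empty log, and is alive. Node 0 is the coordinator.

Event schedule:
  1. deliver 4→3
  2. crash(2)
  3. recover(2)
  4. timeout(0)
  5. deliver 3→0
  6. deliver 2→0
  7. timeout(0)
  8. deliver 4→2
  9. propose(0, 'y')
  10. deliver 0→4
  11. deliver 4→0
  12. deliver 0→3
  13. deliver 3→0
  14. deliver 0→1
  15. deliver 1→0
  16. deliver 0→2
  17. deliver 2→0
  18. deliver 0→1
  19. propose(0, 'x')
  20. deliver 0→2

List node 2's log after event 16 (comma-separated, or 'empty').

[1] deliver 4→3 → ∅
[2] crash(2) → N2(✗part t0 [-])
[3] recover(2) → N2(part t0 [-])
[4] timeout(0) → N0(coor t1 [-])
[5] deliver 3→0 → ∅
[6] deliver 2→0 → ∅
[7] timeout(0) → N0(coor t2 [-])
[8] deliver 4→2 → ∅
[9] propose(0,'y') → N0(coor t3 [-])
[10] deliver 0→4 → N4(part t1 [-])
[11] deliver 4→0 → ∅
[12] deliver 0→3 → N3(part t1 [-])
[13] deliver 3→0 → ∅
[14] deliver 0→1 → N1(part t1 [-])
[15] deliver 1→0 → ∅
[16] deliver 0→2 → N2(part t1 [-])

empty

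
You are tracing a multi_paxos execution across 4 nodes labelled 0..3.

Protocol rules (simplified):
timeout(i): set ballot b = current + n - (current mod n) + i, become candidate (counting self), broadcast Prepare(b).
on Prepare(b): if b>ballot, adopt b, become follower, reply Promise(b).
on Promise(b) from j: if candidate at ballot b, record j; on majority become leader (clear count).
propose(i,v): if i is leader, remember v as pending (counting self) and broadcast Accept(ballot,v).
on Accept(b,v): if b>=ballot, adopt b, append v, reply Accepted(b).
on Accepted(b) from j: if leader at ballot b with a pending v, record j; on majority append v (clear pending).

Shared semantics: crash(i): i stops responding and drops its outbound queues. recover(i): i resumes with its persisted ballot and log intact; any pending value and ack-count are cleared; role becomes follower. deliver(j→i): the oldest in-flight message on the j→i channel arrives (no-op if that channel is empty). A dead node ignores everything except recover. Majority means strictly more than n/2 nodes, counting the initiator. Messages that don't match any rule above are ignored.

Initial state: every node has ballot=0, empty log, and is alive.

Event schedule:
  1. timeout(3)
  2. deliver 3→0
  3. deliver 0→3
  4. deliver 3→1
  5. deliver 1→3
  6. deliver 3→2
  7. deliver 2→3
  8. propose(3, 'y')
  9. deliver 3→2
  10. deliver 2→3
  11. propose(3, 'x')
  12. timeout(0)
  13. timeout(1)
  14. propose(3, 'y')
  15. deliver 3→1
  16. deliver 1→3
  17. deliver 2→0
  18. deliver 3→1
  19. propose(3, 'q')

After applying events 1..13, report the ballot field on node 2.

1. timeout(3):  <3:cand b7 ->
2. deliver 3→0:  <0:foll b7 ->
3. deliver 0→3:  nop
4. deliver 3→1:  <1:foll b7 ->
5. deliver 1→3:  <3:lead b7 ->
6. deliver 3→2:  <2:foll b7 ->
7. deliver 2→3:  nop
8. propose(3,'y'):  nop
9. deliver 3→2:  <2:foll b7 y>
10. deliver 2→3:  nop
11. propose(3,'x'):  nop
12. timeout(0):  <0:cand b8 ->
13. timeout(1):  <1:cand b9 ->

7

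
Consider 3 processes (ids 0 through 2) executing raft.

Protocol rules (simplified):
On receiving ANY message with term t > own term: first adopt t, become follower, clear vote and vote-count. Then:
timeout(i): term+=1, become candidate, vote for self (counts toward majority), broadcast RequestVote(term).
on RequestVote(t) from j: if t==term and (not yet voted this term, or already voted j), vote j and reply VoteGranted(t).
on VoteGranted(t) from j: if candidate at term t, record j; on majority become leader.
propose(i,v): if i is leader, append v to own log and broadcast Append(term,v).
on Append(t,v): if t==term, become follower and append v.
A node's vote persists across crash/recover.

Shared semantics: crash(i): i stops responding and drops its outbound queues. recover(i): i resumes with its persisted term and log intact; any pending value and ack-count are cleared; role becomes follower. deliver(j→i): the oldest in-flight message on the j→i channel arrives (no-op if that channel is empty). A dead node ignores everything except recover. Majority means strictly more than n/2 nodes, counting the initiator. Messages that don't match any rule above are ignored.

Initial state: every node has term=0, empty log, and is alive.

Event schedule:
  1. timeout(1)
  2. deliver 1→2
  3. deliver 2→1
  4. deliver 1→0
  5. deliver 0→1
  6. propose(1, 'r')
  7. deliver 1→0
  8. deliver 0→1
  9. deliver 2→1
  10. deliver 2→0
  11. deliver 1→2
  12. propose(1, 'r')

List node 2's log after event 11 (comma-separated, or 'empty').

after 1 — timeout(1): n1:cand/t1/[-]
after 2 — deliver 1→2: n2:foll/t1/[-]
after 3 — deliver 2→1: n1:lead/t1/[-]
after 4 — deliver 1→0: n0:foll/t1/[-]
after 5 — deliver 0→1: ·
after 6 — propose(1,'r'): n1:lead/t1/[r]
after 7 — deliver 1→0: n0:foll/t1/[r]
after 8 — deliver 0→1: ·
after 9 — deliver 2→1: ·
after 10 — deliver 2→0: ·
after 11 — deliver 1→2: n2:foll/t1/[r]

r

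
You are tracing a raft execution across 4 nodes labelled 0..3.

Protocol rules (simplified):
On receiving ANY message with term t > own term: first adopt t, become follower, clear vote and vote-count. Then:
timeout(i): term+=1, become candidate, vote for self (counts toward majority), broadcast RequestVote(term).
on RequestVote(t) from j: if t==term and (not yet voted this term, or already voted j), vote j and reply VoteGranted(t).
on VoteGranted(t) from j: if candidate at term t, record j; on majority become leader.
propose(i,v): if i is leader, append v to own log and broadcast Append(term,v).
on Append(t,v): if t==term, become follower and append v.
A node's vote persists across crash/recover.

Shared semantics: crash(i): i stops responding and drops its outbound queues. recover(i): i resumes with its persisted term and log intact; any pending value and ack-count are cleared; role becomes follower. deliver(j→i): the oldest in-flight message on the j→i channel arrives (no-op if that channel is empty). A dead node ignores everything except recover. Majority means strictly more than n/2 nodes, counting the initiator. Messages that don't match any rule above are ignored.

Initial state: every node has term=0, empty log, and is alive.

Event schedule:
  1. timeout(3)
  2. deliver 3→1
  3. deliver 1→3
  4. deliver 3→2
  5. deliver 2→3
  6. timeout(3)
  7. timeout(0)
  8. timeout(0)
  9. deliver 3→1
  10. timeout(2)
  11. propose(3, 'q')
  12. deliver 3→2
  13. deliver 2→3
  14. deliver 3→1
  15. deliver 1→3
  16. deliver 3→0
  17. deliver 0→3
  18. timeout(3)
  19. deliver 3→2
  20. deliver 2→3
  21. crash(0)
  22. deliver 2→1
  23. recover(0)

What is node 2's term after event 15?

2

step 1 timeout(3): 3={cand,t=1,log=-}
step 2 deliver 3→1: 1={foll,t=1,log=-}
step 3 deliver 1→3: —
step 4 deliver 3→2: 2={foll,t=1,log=-}
step 5 deliver 2→3: 3={lead,t=1,log=-}
step 6 timeout(3): 3={cand,t=2,log=-}
step 7 timeout(0): 0={cand,t=1,log=-}
step 8 timeout(0): 0={cand,t=2,log=-}
step 9 deliver 3→1: 1={foll,t=2,log=-}
step 10 timeout(2): 2={cand,t=2,log=-}
step 11 propose(3,'q'): —
step 12 deliver 3→2: —
step 13 deliver 2→3: —
step 14 deliver 3→1: —
step 15 deliver 1→3: —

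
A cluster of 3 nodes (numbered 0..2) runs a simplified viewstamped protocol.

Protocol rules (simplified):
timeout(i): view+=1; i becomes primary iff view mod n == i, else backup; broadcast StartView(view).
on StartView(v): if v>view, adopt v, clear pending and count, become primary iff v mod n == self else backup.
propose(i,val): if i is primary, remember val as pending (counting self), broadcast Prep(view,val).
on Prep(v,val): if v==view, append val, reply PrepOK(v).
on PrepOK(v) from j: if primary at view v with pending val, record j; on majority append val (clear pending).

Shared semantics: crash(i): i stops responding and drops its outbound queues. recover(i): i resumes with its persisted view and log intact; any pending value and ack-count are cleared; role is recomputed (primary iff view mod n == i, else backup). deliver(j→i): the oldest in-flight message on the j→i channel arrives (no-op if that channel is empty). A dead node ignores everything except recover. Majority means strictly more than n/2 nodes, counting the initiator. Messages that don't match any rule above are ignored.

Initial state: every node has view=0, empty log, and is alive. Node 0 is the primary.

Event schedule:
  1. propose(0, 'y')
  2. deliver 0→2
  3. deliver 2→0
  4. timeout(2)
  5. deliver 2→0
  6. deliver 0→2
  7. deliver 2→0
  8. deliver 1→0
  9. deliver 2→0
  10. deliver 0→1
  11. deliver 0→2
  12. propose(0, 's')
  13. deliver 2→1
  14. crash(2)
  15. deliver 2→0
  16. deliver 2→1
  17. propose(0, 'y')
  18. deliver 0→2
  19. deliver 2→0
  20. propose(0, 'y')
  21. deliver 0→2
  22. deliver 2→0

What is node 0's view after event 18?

1

step 1 propose(0,'y'): —
step 2 deliver 0→2: 2={back,v=0,log=y}
step 3 deliver 2→0: 0={prim,v=0,log=y}
step 4 timeout(2): 2={back,v=1,log=y}
step 5 deliver 2→0: 0={back,v=1,log=y}
step 6 deliver 0→2: —
step 7 deliver 2→0: —
step 8 deliver 1→0: —
step 9 deliver 2→0: —
step 10 deliver 0→1: 1={back,v=0,log=y}
step 11 deliver 0→2: —
step 12 propose(0,'s'): —
step 13 deliver 2→1: 1={prim,v=1,log=y}
step 14 crash(2): 2={✗back,v=1,log=y}
step 15 deliver 2→0: —
step 16 deliver 2→1: —
step 17 propose(0,'y'): —
step 18 deliver 0→2: —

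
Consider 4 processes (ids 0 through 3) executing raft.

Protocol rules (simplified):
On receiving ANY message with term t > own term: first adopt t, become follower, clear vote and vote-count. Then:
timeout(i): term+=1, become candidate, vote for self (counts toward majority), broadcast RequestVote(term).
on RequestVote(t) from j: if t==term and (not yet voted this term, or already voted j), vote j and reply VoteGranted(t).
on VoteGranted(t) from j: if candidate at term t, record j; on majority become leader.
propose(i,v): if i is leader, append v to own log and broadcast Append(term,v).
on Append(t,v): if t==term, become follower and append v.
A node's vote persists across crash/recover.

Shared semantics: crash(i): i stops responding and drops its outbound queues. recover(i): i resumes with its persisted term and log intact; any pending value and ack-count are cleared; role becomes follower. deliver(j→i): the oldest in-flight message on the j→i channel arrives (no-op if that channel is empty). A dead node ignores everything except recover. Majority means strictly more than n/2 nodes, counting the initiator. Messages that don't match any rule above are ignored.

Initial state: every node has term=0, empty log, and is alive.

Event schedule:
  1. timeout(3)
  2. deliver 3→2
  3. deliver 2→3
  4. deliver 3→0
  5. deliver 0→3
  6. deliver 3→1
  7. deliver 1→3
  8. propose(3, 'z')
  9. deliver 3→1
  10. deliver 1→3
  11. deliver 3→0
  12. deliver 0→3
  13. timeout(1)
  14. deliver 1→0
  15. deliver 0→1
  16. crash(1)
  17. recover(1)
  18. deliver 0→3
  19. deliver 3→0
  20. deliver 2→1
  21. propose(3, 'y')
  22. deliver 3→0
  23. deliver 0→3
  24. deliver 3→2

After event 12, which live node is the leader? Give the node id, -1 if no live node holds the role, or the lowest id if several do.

after 1 — timeout(3): n3:cand/t1/[-]
after 2 — deliver 3→2: n2:foll/t1/[-]
after 3 — deliver 2→3: ·
after 4 — deliver 3→0: n0:foll/t1/[-]
after 5 — deliver 0→3: n3:lead/t1/[-]
after 6 — deliver 3→1: n1:foll/t1/[-]
after 7 — deliver 1→3: ·
after 8 — propose(3,'z'): n3:lead/t1/[z]
after 9 — deliver 3→1: n1:foll/t1/[z]
after 10 — deliver 1→3: ·
after 11 — deliver 3→0: n0:foll/t1/[z]
after 12 — deliver 0→3: ·

3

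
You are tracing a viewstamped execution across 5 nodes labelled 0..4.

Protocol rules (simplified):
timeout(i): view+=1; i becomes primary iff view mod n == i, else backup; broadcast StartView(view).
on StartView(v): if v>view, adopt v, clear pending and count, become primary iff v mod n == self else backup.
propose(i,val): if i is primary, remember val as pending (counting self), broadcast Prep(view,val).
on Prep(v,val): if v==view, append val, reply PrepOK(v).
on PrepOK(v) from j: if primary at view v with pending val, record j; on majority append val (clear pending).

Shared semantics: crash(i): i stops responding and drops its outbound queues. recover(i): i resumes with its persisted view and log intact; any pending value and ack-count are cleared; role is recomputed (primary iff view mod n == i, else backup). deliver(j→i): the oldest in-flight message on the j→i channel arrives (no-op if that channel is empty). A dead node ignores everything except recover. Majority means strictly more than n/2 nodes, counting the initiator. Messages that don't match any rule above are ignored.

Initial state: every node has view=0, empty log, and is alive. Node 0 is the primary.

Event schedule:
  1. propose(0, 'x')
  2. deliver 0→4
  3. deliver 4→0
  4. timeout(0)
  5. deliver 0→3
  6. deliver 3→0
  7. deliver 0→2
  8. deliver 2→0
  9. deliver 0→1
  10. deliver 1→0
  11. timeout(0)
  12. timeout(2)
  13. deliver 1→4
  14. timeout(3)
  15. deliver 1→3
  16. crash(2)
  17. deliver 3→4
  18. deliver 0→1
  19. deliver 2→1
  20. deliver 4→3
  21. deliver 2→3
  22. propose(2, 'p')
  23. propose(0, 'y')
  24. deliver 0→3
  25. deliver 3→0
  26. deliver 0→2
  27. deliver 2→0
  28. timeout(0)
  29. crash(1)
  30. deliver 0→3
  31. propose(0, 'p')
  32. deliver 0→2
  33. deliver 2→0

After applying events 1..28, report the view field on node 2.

1

1. propose(0,'x'):  nop
2. deliver 0→4:  <4:back v0 x>
3. deliver 4→0:  nop
4. timeout(0):  <0:back v1 ->
5. deliver 0→3:  <3:back v0 x>
6. deliver 3→0:  nop
7. deliver 0→2:  <2:back v0 x>
8. deliver 2→0:  nop
9. deliver 0→1:  <1:back v0 x>
10. deliver 1→0:  nop
11. timeout(0):  <0:back v2 ->
12. timeout(2):  <2:back v1 x>
13. deliver 1→4:  nop
14. timeout(3):  <3:back v1 x>
15. deliver 1→3:  nop
16. crash(2):  <2:✗back v1 x>
17. deliver 3→4:  <4:back v1 x>
18. deliver 0→1:  <1:prim v1 x>
19. deliver 2→1:  nop
20. deliver 4→3:  nop
21. deliver 2→3:  nop
22. propose(2,'p'):  nop
23. propose(0,'y'):  nop
24. deliver 0→3:  nop
25. deliver 3→0:  nop
26. deliver 0→2:  nop
27. deliver 2→0:  nop
28. timeout(0):  <0:back v3 ->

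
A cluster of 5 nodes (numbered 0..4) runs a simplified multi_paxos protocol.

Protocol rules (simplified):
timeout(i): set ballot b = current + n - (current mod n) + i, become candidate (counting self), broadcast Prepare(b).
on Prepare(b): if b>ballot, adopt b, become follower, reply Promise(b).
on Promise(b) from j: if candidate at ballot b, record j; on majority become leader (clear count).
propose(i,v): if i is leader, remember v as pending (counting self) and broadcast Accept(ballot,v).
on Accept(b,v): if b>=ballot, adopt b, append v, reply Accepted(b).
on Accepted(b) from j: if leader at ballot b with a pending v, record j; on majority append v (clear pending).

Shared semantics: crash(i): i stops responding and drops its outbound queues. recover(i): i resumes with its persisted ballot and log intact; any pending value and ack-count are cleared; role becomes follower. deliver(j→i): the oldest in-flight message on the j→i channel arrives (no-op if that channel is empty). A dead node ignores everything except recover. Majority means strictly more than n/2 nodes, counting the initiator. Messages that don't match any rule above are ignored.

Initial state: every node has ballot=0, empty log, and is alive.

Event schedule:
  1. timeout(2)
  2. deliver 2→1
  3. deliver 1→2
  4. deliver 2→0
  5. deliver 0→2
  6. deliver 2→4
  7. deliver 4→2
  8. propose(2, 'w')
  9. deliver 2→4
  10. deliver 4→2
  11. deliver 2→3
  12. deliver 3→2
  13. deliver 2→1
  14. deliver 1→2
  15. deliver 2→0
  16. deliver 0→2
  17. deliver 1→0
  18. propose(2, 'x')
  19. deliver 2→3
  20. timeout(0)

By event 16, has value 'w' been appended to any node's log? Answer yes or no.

[1] timeout(2) → N2(cand b7 [-])
[2] deliver 2→1 → N1(foll b7 [-])
[3] deliver 1→2 → ∅
[4] deliver 2→0 → N0(foll b7 [-])
[5] deliver 0→2 → N2(lead b7 [-])
[6] deliver 2→4 → N4(foll b7 [-])
[7] deliver 4→2 → ∅
[8] propose(2,'w') → ∅
[9] deliver 2→4 → N4(foll b7 [w])
[10] deliver 4→2 → ∅
[11] deliver 2→3 → N3(foll b7 [-])
[12] deliver 3→2 → ∅
[13] deliver 2→1 → N1(foll b7 [w])
[14] deliver 1→2 → N2(lead b7 [w])
[15] deliver 2→0 → N0(foll b7 [w])
[16] deliver 0→2 → ∅

yes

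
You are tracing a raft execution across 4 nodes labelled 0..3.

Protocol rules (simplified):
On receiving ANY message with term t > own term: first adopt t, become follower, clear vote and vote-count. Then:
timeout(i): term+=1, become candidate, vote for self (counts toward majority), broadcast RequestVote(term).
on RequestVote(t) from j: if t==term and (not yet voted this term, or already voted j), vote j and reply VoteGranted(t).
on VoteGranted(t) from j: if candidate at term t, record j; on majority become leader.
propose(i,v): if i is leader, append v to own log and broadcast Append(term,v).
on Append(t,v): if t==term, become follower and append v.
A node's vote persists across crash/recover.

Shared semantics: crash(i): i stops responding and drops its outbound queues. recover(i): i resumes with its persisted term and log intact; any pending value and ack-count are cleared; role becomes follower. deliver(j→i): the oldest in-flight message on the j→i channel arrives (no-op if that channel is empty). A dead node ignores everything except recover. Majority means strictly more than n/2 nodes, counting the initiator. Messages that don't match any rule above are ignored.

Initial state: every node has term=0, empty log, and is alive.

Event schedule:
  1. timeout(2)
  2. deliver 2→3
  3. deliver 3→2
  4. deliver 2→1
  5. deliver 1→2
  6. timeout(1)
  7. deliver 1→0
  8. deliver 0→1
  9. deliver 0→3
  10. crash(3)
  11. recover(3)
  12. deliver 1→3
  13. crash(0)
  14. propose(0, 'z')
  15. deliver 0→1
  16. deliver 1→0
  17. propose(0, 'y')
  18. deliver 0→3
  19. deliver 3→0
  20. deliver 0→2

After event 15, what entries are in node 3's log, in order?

empty

step 1 timeout(2): 2={cand,t=1,log=-}
step 2 deliver 2→3: 3={foll,t=1,log=-}
step 3 deliver 3→2: —
step 4 deliver 2→1: 1={foll,t=1,log=-}
step 5 deliver 1→2: 2={lead,t=1,log=-}
step 6 timeout(1): 1={cand,t=2,log=-}
step 7 deliver 1→0: 0={foll,t=2,log=-}
step 8 deliver 0→1: —
step 9 deliver 0→3: —
step 10 crash(3): 3={✗foll,t=1,log=-}
step 11 recover(3): 3={foll,t=1,log=-}
step 12 deliver 1→3: 3={foll,t=2,log=-}
step 13 crash(0): 0={✗foll,t=2,log=-}
step 14 propose(0,'z'): —
step 15 deliver 0→1: —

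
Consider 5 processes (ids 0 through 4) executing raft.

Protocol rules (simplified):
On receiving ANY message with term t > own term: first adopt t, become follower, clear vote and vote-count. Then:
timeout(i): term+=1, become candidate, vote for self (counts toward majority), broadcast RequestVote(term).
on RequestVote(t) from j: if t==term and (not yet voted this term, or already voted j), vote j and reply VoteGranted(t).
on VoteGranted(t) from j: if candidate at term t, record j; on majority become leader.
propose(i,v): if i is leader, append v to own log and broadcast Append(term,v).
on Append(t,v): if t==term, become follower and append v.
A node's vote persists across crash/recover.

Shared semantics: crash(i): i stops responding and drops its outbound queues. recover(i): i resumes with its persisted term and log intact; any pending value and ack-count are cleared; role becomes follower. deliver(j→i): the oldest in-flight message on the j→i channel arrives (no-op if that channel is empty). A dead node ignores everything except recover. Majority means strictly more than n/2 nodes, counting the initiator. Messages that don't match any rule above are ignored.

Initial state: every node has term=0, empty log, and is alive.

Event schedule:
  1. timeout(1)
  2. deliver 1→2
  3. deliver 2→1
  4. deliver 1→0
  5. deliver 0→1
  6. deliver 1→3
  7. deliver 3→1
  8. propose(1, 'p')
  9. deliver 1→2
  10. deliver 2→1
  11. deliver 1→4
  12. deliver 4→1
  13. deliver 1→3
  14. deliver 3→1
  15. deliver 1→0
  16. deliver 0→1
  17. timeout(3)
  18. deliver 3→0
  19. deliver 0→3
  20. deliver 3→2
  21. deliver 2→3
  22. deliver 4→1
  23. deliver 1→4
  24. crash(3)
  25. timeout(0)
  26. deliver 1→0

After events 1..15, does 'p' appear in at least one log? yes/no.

yes

e1 timeout(1): 1[cand,t=1,-]
e2 deliver 1→2: 2[foll,t=1,-]
e3 deliver 2→1: ·
e4 deliver 1→0: 0[foll,t=1,-]
e5 deliver 0→1: 1[lead,t=1,-]
e6 deliver 1→3: 3[foll,t=1,-]
e7 deliver 3→1: ·
e8 propose(1,'p'): 1[lead,t=1,p]
e9 deliver 1→2: 2[foll,t=1,p]
e10 deliver 2→1: ·
e11 deliver 1→4: 4[foll,t=1,-]
e12 deliver 4→1: ·
e13 deliver 1→3: 3[foll,t=1,p]
e14 deliver 3→1: ·
e15 deliver 1→0: 0[foll,t=1,p]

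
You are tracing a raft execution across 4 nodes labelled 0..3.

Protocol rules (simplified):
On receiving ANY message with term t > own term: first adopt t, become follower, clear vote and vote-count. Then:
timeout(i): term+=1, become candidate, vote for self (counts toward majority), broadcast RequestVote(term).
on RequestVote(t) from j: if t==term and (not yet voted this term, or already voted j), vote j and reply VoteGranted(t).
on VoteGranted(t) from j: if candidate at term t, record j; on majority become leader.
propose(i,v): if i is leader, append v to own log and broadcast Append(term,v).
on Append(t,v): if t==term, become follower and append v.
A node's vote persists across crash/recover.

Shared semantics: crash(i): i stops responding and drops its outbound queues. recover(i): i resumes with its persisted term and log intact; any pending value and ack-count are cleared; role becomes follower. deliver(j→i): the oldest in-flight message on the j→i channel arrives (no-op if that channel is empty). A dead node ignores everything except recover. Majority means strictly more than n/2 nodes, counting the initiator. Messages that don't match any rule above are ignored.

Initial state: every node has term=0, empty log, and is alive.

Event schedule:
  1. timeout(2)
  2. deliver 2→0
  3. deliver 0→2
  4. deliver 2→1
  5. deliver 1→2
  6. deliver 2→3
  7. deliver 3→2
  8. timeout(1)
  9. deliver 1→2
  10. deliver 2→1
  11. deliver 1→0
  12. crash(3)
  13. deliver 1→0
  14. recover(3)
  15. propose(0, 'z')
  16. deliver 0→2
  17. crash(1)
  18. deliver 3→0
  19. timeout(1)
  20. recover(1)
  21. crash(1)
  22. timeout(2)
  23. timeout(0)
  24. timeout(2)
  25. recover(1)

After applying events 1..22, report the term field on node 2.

3

1. timeout(2):  <2:cand t1 ->
2. deliver 2→0:  <0:foll t1 ->
3. deliver 0→2:  nop
4. deliver 2→1:  <1:foll t1 ->
5. deliver 1→2:  <2:lead t1 ->
6. deliver 2→3:  <3:foll t1 ->
7. deliver 3→2:  nop
8. timeout(1):  <1:cand t2 ->
9. deliver 1→2:  <2:foll t2 ->
10. deliver 2→1:  nop
11. deliver 1→0:  <0:foll t2 ->
12. crash(3):  <3:✗foll t1 ->
13. deliver 1→0:  nop
14. recover(3):  <3:foll t1 ->
15. propose(0,'z'):  nop
16. deliver 0→2:  nop
17. crash(1):  <1:✗cand t2 ->
18. deliver 3→0:  nop
19. timeout(1):  nop
20. recover(1):  <1:foll t2 ->
21. crash(1):  <1:✗foll t2 ->
22. timeout(2):  <2:cand t3 ->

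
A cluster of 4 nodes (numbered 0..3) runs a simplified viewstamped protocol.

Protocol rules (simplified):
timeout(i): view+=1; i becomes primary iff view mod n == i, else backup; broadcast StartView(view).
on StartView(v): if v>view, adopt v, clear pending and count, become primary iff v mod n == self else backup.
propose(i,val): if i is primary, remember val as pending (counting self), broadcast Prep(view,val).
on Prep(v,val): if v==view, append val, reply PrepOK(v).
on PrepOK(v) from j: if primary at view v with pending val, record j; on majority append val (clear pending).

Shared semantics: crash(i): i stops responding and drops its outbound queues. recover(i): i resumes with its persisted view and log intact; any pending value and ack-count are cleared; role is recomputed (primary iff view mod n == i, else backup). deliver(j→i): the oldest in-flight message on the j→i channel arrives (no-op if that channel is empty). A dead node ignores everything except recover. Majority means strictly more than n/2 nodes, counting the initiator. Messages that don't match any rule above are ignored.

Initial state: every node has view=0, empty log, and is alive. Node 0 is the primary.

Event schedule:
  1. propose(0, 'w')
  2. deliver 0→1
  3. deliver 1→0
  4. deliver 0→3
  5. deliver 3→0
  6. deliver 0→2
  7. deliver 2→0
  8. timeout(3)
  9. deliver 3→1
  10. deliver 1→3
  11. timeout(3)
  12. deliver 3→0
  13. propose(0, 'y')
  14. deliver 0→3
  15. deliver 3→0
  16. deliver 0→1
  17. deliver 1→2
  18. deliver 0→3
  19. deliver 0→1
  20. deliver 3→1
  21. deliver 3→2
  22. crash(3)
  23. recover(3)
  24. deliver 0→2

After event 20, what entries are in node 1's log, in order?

w

1. propose(0,'w'):  nop
2. deliver 0→1:  <1:back v0 w>
3. deliver 1→0:  nop
4. deliver 0→3:  <3:back v0 w>
5. deliver 3→0:  <0:prim v0 w>
6. deliver 0→2:  <2:back v0 w>
7. deliver 2→0:  nop
8. timeout(3):  <3:back v1 w>
9. deliver 3→1:  <1:prim v1 w>
10. deliver 1→3:  nop
11. timeout(3):  <3:back v2 w>
12. deliver 3→0:  <0:back v1 w>
13. propose(0,'y'):  nop
14. deliver 0→3:  nop
15. deliver 3→0:  <0:back v2 w>
16. deliver 0→1:  nop
17. deliver 1→2:  nop
18. deliver 0→3:  nop
19. deliver 0→1:  nop
20. deliver 3→1:  <1:back v2 w>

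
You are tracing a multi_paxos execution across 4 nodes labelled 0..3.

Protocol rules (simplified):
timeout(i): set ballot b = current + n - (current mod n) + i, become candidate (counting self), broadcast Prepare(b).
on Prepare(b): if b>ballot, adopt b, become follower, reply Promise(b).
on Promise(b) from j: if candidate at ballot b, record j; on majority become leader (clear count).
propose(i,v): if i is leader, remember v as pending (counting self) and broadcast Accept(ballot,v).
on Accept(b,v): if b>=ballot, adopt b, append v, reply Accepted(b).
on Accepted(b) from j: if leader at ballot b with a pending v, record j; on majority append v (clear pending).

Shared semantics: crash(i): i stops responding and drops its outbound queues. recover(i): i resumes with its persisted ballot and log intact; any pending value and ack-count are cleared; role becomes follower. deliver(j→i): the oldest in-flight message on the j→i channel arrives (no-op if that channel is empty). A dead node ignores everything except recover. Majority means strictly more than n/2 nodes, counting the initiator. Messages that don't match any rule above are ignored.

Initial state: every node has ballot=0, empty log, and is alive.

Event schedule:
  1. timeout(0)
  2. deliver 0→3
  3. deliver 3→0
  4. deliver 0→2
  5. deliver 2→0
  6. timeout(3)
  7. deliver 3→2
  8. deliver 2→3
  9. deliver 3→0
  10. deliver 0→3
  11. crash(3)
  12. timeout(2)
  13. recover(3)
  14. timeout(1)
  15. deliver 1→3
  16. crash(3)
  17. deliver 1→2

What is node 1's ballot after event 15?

5

[1] timeout(0) → N0(cand b4 [-])
[2] deliver 0→3 → N3(foll b4 [-])
[3] deliver 3→0 → ∅
[4] deliver 0→2 → N2(foll b4 [-])
[5] deliver 2→0 → N0(lead b4 [-])
[6] timeout(3) → N3(cand b11 [-])
[7] deliver 3→2 → N2(foll b11 [-])
[8] deliver 2→3 → ∅
[9] deliver 3→0 → N0(foll b11 [-])
[10] deliver 0→3 → N3(lead b11 [-])
[11] crash(3) → N3(✗lead b11 [-])
[12] timeout(2) → N2(cand b14 [-])
[13] recover(3) → N3(foll b11 [-])
[14] timeout(1) → N1(cand b5 [-])
[15] deliver 1→3 → ∅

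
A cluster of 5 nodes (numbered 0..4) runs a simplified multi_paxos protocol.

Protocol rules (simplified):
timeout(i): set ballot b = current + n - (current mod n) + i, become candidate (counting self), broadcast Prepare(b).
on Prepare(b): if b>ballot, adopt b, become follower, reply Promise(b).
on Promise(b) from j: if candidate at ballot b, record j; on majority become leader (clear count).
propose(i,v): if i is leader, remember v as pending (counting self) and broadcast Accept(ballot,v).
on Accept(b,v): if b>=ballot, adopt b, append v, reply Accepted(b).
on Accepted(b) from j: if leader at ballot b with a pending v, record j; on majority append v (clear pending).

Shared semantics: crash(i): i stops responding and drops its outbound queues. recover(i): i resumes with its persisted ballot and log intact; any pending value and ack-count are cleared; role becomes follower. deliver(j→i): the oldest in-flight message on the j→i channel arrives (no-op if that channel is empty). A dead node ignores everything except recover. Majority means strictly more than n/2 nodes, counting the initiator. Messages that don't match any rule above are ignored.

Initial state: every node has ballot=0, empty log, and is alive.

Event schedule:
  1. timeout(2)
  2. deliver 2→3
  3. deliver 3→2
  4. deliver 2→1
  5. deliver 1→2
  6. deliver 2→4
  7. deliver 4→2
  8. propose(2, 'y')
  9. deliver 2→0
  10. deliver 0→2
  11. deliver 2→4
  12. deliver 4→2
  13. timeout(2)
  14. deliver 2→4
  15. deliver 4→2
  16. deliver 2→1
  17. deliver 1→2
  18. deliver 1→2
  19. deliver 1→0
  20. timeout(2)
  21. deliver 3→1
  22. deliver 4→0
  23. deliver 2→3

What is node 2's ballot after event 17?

12

1. timeout(2):  <2:cand b7 ->
2. deliver 2→3:  <3:foll b7 ->
3. deliver 3→2:  nop
4. deliver 2→1:  <1:foll b7 ->
5. deliver 1→2:  <2:lead b7 ->
6. deliver 2→4:  <4:foll b7 ->
7. deliver 4→2:  nop
8. propose(2,'y'):  nop
9. deliver 2→0:  <0:foll b7 ->
10. deliver 0→2:  nop
11. deliver 2→4:  <4:foll b7 y>
12. deliver 4→2:  nop
13. timeout(2):  <2:cand b12 ->
14. deliver 2→4:  <4:foll b12 y>
15. deliver 4→2:  nop
16. deliver 2→1:  <1:foll b7 y>
17. deliver 1→2:  nop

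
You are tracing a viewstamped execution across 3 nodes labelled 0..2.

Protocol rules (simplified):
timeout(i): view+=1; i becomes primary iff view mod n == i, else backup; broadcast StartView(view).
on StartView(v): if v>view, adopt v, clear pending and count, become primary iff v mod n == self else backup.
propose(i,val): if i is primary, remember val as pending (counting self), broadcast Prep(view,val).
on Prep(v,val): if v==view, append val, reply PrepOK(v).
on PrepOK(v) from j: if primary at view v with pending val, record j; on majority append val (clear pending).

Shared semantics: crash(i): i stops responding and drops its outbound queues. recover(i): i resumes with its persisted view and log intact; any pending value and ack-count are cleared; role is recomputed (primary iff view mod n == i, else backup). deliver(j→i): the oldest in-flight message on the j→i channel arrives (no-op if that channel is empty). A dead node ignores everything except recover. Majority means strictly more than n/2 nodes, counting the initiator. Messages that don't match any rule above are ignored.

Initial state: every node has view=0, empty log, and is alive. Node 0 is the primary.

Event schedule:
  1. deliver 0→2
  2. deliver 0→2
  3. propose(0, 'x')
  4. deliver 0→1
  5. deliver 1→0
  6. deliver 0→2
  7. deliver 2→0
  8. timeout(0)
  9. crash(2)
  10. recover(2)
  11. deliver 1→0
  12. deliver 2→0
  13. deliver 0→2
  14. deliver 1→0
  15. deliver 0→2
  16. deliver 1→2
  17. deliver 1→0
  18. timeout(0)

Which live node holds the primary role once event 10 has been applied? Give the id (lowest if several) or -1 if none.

e1 deliver 0→2: ·
e2 deliver 0→2: ·
e3 propose(0,'x'): ·
e4 deliver 0→1: 1[back,v=0,x]
e5 deliver 1→0: 0[prim,v=0,x]
e6 deliver 0→2: 2[back,v=0,x]
e7 deliver 2→0: ·
e8 timeout(0): 0[back,v=1,x]
e9 crash(2): 2[✗back,v=0,x]
e10 recover(2): 2[back,v=0,x]

-1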